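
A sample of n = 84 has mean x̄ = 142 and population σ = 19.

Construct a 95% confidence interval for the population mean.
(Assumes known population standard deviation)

Confidence level: 95%, α = 0.05
z_0.025 = 1.960
SE = σ/√n = 19/√84 = 2.0731
Margin of error = 1.960 × 2.0731 = 4.0633
CI: x̄ ± margin = 142 ± 4.0633
CI: (137.9367, 146.0633)

Answer: (137.9367, 146.0633)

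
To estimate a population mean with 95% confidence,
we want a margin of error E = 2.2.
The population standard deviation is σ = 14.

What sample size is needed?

Answer: n = 156

Derivation:
z_0.025 = 1.960
n = (z×σ/E)² = (1.960×14/2.2)²
n = 155.5689
Round up: n = 156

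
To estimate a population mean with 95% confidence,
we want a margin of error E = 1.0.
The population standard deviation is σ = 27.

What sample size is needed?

z_0.025 = 1.960
n = (z×σ/E)² = (1.960×27/1.0)²
n = 2800.5264
Round up: n = 2801

Answer: n = 2801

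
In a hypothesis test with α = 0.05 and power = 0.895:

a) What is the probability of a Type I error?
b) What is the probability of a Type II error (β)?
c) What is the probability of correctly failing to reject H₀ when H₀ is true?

Answer: a) 0.05, b) 0.105, c) 0.95

Derivation:
a) Type I error probability = α = 0.05
b) Power = P(reject H₀ | H₁ true) = 1 - β = 0.895, so Type II error probability = β = 1 - Power = 0.105
c) P(fail to reject H₀ | H₀ true) = 1 - α = 0.95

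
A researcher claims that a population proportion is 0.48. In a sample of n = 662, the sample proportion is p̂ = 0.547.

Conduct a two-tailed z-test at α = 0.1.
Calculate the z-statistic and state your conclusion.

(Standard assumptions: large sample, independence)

H₀: p = 0.48, H₁: p ≠ 0.48
Standard error: SE = √(p₀(1-p₀)/n) = √(0.48×0.52/662) = 0.019417
z-statistic: z = (p̂ - p₀)/SE = (0.547 - 0.48)/0.019417 = 3.4506
Critical value: z_0.05 = ±1.645
p-value = 0.0006
Decision: reject H₀ at α = 0.1

Answer: z = 3.4506, reject H₀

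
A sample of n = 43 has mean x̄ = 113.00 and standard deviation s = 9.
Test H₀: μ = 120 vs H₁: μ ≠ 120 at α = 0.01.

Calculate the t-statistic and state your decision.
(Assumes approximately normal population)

Answer: t = -5.1002, reject H₀

Derivation:
df = n - 1 = 42
SE = s/√n = 9/√43 = 1.3725
t = (x̄ - μ₀)/SE = (113.00 - 120)/1.3725 = -5.1002
Critical value: t_{0.005,42} = ±2.698
p-value < 0.0001
Decision: reject H₀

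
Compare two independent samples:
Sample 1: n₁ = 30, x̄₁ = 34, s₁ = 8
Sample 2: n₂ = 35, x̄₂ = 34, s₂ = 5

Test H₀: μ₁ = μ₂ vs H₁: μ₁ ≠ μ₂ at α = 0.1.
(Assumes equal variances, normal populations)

Pooled variance: s²_p = [29×8² + 34×5²]/(63) = 42.9524
s_p = 6.5538
SE = s_p×√(1/n₁ + 1/n₂) = 6.5538×√(1/30 + 1/35) = 1.6306
t = (x̄₁ - x̄₂)/SE = (34 - 34)/1.6306 = 0.0000
df = 63, t-critical = ±1.669
Decision: fail to reject H₀

Answer: t = 0.0000, fail to reject H₀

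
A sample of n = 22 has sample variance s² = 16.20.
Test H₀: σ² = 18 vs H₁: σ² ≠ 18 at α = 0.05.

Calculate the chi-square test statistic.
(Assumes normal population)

Answer: χ² = 18.9000, fail to reject H₀

Derivation:
df = n - 1 = 21
χ² = (n-1)s²/σ₀² = 21×16.20/18 = 18.9000
Critical values: χ²_{0.975,21} = 10.283, χ²_{0.025,21} = 35.479
Rejection region: χ² < 10.283 or χ² > 35.479
Decision: fail to reject H₀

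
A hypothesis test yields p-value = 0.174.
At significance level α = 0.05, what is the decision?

Compare p-value to α:
0.174 ≥ 0.05
Decision: fail to reject H₀

Answer: fail to reject H₀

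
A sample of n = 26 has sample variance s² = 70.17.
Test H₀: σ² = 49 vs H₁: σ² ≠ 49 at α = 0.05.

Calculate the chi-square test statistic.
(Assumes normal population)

df = n - 1 = 25
χ² = (n-1)s²/σ₀² = 25×70.17/49 = 35.8010
Critical values: χ²_{0.975,25} = 13.120, χ²_{0.025,25} = 40.646
Rejection region: χ² < 13.120 or χ² > 40.646
Decision: fail to reject H₀

Answer: χ² = 35.8010, fail to reject H₀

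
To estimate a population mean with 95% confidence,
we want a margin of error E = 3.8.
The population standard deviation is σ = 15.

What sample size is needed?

z_0.025 = 1.960
n = (z×σ/E)² = (1.960×15/3.8)²
n = 59.8587
Round up: n = 60

Answer: n = 60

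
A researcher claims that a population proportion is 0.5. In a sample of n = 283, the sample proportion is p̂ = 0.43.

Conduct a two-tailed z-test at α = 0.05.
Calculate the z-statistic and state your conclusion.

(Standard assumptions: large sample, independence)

H₀: p = 0.5, H₁: p ≠ 0.5
Standard error: SE = √(p₀(1-p₀)/n) = √(0.5×0.5/283) = 0.029722
z-statistic: z = (p̂ - p₀)/SE = (0.43 - 0.5)/0.029722 = -2.3552
Critical value: z_0.025 = ±1.960
p-value = 0.0185
Decision: reject H₀ at α = 0.05

Answer: z = -2.3552, reject H₀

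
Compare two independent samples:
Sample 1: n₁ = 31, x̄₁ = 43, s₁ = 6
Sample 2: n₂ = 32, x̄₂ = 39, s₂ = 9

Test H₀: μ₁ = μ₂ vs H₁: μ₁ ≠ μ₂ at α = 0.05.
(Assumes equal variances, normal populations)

Pooled variance: s²_p = [30×6² + 31×9²]/(61) = 58.8689
s_p = 7.6726
SE = s_p×√(1/n₁ + 1/n₂) = 7.6726×√(1/31 + 1/32) = 1.9336
t = (x̄₁ - x̄₂)/SE = (43 - 39)/1.9336 = 2.0687
df = 61, t-critical = ±2.000
Decision: reject H₀

Answer: t = 2.0687, reject H₀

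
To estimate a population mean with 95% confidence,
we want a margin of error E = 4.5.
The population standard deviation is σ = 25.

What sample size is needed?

Answer: n = 119

Derivation:
z_0.025 = 1.960
n = (z×σ/E)² = (1.960×25/4.5)²
n = 118.5679
Round up: n = 119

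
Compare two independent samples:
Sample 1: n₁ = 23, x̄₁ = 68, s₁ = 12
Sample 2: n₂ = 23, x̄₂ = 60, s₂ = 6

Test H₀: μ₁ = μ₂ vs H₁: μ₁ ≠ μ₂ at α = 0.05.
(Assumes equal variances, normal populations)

Pooled variance: s²_p = [22×12² + 22×6²]/(44) = 90.0000
s_p = 9.4868
SE = s_p×√(1/n₁ + 1/n₂) = 9.4868×√(1/23 + 1/23) = 2.7975
t = (x̄₁ - x̄₂)/SE = (68 - 60)/2.7975 = 2.8597
df = 44, t-critical = ±2.015
Decision: reject H₀

Answer: t = 2.8597, reject H₀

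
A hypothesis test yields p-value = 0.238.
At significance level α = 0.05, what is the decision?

Compare p-value to α:
0.238 ≥ 0.05
Decision: fail to reject H₀

Answer: fail to reject H₀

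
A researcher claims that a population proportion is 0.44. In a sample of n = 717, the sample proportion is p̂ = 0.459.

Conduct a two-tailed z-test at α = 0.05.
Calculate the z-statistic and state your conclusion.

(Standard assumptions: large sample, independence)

Answer: z = 1.0249, fail to reject H₀

Derivation:
H₀: p = 0.44, H₁: p ≠ 0.44
Standard error: SE = √(p₀(1-p₀)/n) = √(0.44×0.56/717) = 0.018538
z-statistic: z = (p̂ - p₀)/SE = (0.459 - 0.44)/0.018538 = 1.0249
Critical value: z_0.025 = ±1.960
p-value = 0.3054
Decision: fail to reject H₀ at α = 0.05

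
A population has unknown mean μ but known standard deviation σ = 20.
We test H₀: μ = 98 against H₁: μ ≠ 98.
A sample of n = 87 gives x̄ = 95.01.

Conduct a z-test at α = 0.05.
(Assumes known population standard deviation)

Answer: z = -1.3945, fail to reject H₀

Derivation:
Standard error: SE = σ/√n = 20/√87 = 2.1442
z-statistic: z = (x̄ - μ₀)/SE = (95.01 - 98)/2.1442 = -1.3945
Critical value: ±1.960
p-value = 0.1632
Decision: fail to reject H₀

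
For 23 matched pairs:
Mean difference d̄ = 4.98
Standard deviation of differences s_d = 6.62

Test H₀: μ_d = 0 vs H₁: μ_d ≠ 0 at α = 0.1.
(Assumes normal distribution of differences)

Answer: t = 3.6076, reject H₀

Derivation:
df = n - 1 = 22
SE = s_d/√n = 6.62/√23 = 1.3804
t = d̄/SE = 4.98/1.3804 = 3.6076
Critical value: t_{0.05,22} = ±1.717
p-value ≈ 0.0016
Decision: reject H₀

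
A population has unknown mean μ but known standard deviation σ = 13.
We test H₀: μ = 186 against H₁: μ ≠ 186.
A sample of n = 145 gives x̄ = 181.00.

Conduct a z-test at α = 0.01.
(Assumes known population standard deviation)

Answer: z = -4.6313, reject H₀

Derivation:
Standard error: SE = σ/√n = 13/√145 = 1.0796
z-statistic: z = (x̄ - μ₀)/SE = (181.00 - 186)/1.0796 = -4.6313
Critical value: ±2.576
p-value < 0.0001
Decision: reject H₀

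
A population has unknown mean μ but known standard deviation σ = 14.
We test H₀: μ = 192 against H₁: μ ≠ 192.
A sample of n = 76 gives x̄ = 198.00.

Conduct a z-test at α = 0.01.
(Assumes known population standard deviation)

Answer: z = 3.7362, reject H₀

Derivation:
Standard error: SE = σ/√n = 14/√76 = 1.6059
z-statistic: z = (x̄ - μ₀)/SE = (198.00 - 192)/1.6059 = 3.7362
Critical value: ±2.576
p-value = 0.0002
Decision: reject H₀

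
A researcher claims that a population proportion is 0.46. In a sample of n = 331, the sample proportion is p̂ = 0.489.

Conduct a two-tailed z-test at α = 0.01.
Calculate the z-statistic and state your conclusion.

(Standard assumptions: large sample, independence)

H₀: p = 0.46, H₁: p ≠ 0.46
Standard error: SE = √(p₀(1-p₀)/n) = √(0.46×0.54/331) = 0.027394
z-statistic: z = (p̂ - p₀)/SE = (0.489 - 0.46)/0.027394 = 1.0586
Critical value: z_0.005 = ±2.576
p-value = 0.2898
Decision: fail to reject H₀ at α = 0.01

Answer: z = 1.0586, fail to reject H₀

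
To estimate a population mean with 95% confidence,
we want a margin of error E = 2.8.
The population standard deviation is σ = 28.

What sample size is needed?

Answer: n = 385

Derivation:
z_0.025 = 1.960
n = (z×σ/E)² = (1.960×28/2.8)²
n = 384.1600
Round up: n = 385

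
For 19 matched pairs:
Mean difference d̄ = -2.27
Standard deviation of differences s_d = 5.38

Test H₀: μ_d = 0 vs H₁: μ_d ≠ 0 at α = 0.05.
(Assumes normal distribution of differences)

Answer: t = -1.8391, fail to reject H₀

Derivation:
df = n - 1 = 18
SE = s_d/√n = 5.38/√19 = 1.2343
t = d̄/SE = -2.27/1.2343 = -1.8391
Critical value: t_{0.025,18} = ±2.101
p-value ≈ 0.0825
Decision: fail to reject H₀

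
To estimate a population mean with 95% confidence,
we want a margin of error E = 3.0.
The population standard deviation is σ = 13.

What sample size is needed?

Answer: n = 73

Derivation:
z_0.025 = 1.960
n = (z×σ/E)² = (1.960×13/3.0)²
n = 72.1367
Round up: n = 73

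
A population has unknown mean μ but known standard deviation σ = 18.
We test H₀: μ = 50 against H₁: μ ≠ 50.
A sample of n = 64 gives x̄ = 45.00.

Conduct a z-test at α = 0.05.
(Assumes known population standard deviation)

Answer: z = -2.2222, reject H₀

Derivation:
Standard error: SE = σ/√n = 18/√64 = 2.2500
z-statistic: z = (x̄ - μ₀)/SE = (45.00 - 50)/2.2500 = -2.2222
Critical value: ±1.960
p-value = 0.0263
Decision: reject H₀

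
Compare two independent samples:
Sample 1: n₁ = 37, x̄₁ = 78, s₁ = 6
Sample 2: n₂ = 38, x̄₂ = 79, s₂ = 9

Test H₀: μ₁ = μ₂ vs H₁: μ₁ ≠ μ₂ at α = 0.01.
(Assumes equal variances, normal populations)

Answer: t = -0.5646, fail to reject H₀

Derivation:
Pooled variance: s²_p = [36×6² + 37×9²]/(73) = 58.8082
s_p = 7.6687
SE = s_p×√(1/n₁ + 1/n₂) = 7.6687×√(1/37 + 1/38) = 1.7712
t = (x̄₁ - x̄₂)/SE = (78 - 79)/1.7712 = -0.5646
df = 73, t-critical = ±2.645
Decision: fail to reject H₀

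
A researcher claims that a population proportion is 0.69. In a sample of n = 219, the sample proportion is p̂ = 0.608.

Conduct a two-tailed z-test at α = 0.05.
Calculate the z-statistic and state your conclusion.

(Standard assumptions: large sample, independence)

H₀: p = 0.69, H₁: p ≠ 0.69
Standard error: SE = √(p₀(1-p₀)/n) = √(0.69×0.31/219) = 0.031252
z-statistic: z = (p̂ - p₀)/SE = (0.608 - 0.69)/0.031252 = -2.6238
Critical value: z_0.025 = ±1.960
p-value = 0.0087
Decision: reject H₀ at α = 0.05

Answer: z = -2.6238, reject H₀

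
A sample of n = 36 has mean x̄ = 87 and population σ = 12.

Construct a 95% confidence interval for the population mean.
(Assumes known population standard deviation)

Confidence level: 95%, α = 0.05
z_0.025 = 1.960
SE = σ/√n = 12/√36 = 2.0000
Margin of error = 1.960 × 2.0000 = 3.9200
CI: x̄ ± margin = 87 ± 3.9200
CI: (83.0800, 90.9200)

Answer: (83.0800, 90.9200)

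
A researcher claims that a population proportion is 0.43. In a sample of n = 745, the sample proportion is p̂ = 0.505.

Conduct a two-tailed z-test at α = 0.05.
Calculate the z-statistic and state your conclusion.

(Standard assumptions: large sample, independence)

H₀: p = 0.43, H₁: p ≠ 0.43
Standard error: SE = √(p₀(1-p₀)/n) = √(0.43×0.57/745) = 0.018138
z-statistic: z = (p̂ - p₀)/SE = (0.505 - 0.43)/0.018138 = 4.1350
Critical value: z_0.025 = ±1.960
p-value < 0.0001
Decision: reject H₀ at α = 0.05

Answer: z = 4.1350, reject H₀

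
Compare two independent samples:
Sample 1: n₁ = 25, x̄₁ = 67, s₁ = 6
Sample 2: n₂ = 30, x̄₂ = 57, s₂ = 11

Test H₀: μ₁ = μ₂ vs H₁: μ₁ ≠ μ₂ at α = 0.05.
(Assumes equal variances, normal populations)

Answer: t = 4.0654, reject H₀

Derivation:
Pooled variance: s²_p = [24×6² + 29×11²]/(53) = 82.5094
s_p = 9.0835
SE = s_p×√(1/n₁ + 1/n₂) = 9.0835×√(1/25 + 1/30) = 2.4598
t = (x̄₁ - x̄₂)/SE = (67 - 57)/2.4598 = 4.0654
df = 53, t-critical = ±2.006
Decision: reject H₀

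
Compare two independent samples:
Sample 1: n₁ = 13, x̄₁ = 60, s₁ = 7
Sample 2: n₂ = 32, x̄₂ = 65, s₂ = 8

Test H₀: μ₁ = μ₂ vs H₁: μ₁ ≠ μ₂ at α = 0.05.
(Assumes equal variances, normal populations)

Answer: t = -1.9656, fail to reject H₀

Derivation:
Pooled variance: s²_p = [12×7² + 31×8²]/(43) = 59.8140
s_p = 7.7340
SE = s_p×√(1/n₁ + 1/n₂) = 7.7340×√(1/13 + 1/32) = 2.5437
t = (x̄₁ - x̄₂)/SE = (60 - 65)/2.5437 = -1.9656
df = 43, t-critical = ±2.017
Decision: fail to reject H₀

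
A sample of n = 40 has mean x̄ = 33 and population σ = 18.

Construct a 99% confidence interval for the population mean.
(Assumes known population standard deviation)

Answer: (25.6687, 40.3313)

Derivation:
Confidence level: 99%, α = 0.01
z_0.005 = 2.576
SE = σ/√n = 18/√40 = 2.8460
Margin of error = 2.576 × 2.8460 = 7.3313
CI: x̄ ± margin = 33 ± 7.3313
CI: (25.6687, 40.3313)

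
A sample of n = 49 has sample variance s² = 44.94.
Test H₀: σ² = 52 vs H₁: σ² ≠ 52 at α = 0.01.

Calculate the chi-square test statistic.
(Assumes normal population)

Answer: χ² = 41.4831, fail to reject H₀

Derivation:
df = n - 1 = 48
χ² = (n-1)s²/σ₀² = 48×44.94/52 = 41.4831
Critical values: χ²_{0.995,48} = 26.511, χ²_{0.005,48} = 76.969
Rejection region: χ² < 26.511 or χ² > 76.969
Decision: fail to reject H₀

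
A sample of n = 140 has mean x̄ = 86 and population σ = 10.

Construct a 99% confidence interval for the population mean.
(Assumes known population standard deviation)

Answer: (83.8228, 88.1772)

Derivation:
Confidence level: 99%, α = 0.01
z_0.005 = 2.576
SE = σ/√n = 10/√140 = 0.8452
Margin of error = 2.576 × 0.8452 = 2.1772
CI: x̄ ± margin = 86 ± 2.1772
CI: (83.8228, 88.1772)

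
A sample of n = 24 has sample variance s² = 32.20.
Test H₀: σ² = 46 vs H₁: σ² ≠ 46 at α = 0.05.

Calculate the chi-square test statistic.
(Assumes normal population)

Answer: χ² = 16.1000, fail to reject H₀

Derivation:
df = n - 1 = 23
χ² = (n-1)s²/σ₀² = 23×32.20/46 = 16.1000
Critical values: χ²_{0.975,23} = 11.689, χ²_{0.025,23} = 38.076
Rejection region: χ² < 11.689 or χ² > 38.076
Decision: fail to reject H₀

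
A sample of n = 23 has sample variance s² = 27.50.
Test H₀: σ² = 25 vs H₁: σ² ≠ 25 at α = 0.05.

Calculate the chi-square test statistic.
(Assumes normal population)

df = n - 1 = 22
χ² = (n-1)s²/σ₀² = 22×27.50/25 = 24.2000
Critical values: χ²_{0.975,22} = 10.982, χ²_{0.025,22} = 36.781
Rejection region: χ² < 10.982 or χ² > 36.781
Decision: fail to reject H₀

Answer: χ² = 24.2000, fail to reject H₀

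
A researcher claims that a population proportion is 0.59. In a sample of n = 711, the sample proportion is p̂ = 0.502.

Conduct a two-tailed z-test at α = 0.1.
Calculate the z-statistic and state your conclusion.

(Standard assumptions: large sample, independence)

H₀: p = 0.59, H₁: p ≠ 0.59
Standard error: SE = √(p₀(1-p₀)/n) = √(0.59×0.41/711) = 0.018445
z-statistic: z = (p̂ - p₀)/SE = (0.502 - 0.59)/0.018445 = -4.7709
Critical value: z_0.05 = ±1.645
p-value < 0.0001
Decision: reject H₀ at α = 0.1

Answer: z = -4.7709, reject H₀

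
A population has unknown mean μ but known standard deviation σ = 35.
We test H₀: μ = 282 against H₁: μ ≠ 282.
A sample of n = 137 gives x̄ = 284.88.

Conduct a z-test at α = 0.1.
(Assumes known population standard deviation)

Answer: z = 0.9631, fail to reject H₀

Derivation:
Standard error: SE = σ/√n = 35/√137 = 2.9903
z-statistic: z = (x̄ - μ₀)/SE = (284.88 - 282)/2.9903 = 0.9631
Critical value: ±1.645
p-value = 0.3355
Decision: fail to reject H₀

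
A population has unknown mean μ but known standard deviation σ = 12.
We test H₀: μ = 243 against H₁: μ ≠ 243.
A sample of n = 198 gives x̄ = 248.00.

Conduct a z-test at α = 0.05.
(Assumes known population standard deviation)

Standard error: SE = σ/√n = 12/√198 = 0.8528
z-statistic: z = (x̄ - μ₀)/SE = (248.00 - 243)/0.8528 = 5.8630
Critical value: ±1.960
p-value < 0.0001
Decision: reject H₀

Answer: z = 5.8630, reject H₀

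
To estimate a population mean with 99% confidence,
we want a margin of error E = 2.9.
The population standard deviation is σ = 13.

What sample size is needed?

Answer: n = 134

Derivation:
z_0.005 = 2.576
n = (z×σ/E)² = (2.576×13/2.9)²
n = 133.3467
Round up: n = 134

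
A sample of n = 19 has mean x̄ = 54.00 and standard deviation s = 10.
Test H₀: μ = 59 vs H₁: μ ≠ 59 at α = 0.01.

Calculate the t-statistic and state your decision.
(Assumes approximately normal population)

Answer: t = -2.1794, fail to reject H₀

Derivation:
df = n - 1 = 18
SE = s/√n = 10/√19 = 2.2942
t = (x̄ - μ₀)/SE = (54.00 - 59)/2.2942 = -2.1794
Critical value: t_{0.005,18} = ±2.878
p-value ≈ 0.0428
Decision: fail to reject H₀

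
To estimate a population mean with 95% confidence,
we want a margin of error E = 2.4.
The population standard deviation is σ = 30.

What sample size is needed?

Answer: n = 601

Derivation:
z_0.025 = 1.960
n = (z×σ/E)² = (1.960×30/2.4)²
n = 600.2500
Round up: n = 601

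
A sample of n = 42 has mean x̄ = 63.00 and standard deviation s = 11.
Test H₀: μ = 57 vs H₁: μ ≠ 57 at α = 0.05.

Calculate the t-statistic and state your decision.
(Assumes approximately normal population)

Answer: t = 3.5350, reject H₀

Derivation:
df = n - 1 = 41
SE = s/√n = 11/√42 = 1.6973
t = (x̄ - μ₀)/SE = (63.00 - 57)/1.6973 = 3.5350
Critical value: t_{0.025,41} = ±2.020
p-value ≈ 0.0010
Decision: reject H₀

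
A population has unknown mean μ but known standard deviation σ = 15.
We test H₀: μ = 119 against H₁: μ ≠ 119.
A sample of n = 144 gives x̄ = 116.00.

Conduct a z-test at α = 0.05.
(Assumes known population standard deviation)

Answer: z = -2.4000, reject H₀

Derivation:
Standard error: SE = σ/√n = 15/√144 = 1.2500
z-statistic: z = (x̄ - μ₀)/SE = (116.00 - 119)/1.2500 = -2.4000
Critical value: ±1.960
p-value = 0.0164
Decision: reject H₀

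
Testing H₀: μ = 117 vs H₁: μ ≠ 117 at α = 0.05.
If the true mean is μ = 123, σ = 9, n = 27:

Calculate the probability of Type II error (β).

Answer: β ≈ 0.0663

Derivation:
SE = σ/√n = 9/√27 = 1.7321
Critical values: μ₀ ± z_0.025×SE = 117 ± 1.960×1.7321
Acceptance region: (113.6051, 120.3949)
Under H₁ (μ = 123): z_high = (120.3949 - 123)/1.7321 = -1.5040, z_low = (113.6051 - 123)/1.7321 = -5.4240
β = P(not reject | H₁) = Φ(-1.5040) - Φ(-5.4240) ≈ 0.0663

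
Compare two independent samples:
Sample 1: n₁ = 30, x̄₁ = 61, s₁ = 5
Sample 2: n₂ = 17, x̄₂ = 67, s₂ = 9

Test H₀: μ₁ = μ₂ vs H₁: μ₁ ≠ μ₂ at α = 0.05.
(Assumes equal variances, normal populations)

Pooled variance: s²_p = [29×5² + 16×9²]/(45) = 44.9111
s_p = 6.7016
SE = s_p×√(1/n₁ + 1/n₂) = 6.7016×√(1/30 + 1/17) = 2.0344
t = (x̄₁ - x̄₂)/SE = (61 - 67)/2.0344 = -2.9493
df = 45, t-critical = ±2.014
Decision: reject H₀

Answer: t = -2.9493, reject H₀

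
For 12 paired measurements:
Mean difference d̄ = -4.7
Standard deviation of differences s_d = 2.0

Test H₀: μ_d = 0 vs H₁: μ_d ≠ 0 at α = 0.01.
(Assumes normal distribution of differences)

Answer: t = -8.1399, reject H₀

Derivation:
df = n - 1 = 11
SE = s_d/√n = 2.0/√12 = 0.5774
t = d̄/SE = -4.7/0.5774 = -8.1399
Critical value: t_{0.005,11} = ±3.106
p-value < 0.0001
Decision: reject H₀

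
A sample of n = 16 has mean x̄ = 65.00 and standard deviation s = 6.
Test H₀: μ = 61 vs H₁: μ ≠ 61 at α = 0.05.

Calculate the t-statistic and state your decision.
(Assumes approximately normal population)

df = n - 1 = 15
SE = s/√n = 6/√16 = 1.5000
t = (x̄ - μ₀)/SE = (65.00 - 61)/1.5000 = 2.6667
Critical value: t_{0.025,15} = ±2.131
p-value ≈ 0.0176
Decision: reject H₀

Answer: t = 2.6667, reject H₀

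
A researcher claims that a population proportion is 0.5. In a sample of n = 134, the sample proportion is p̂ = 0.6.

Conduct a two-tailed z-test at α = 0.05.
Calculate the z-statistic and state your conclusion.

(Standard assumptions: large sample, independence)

H₀: p = 0.5, H₁: p ≠ 0.5
Standard error: SE = √(p₀(1-p₀)/n) = √(0.5×0.5/134) = 0.043193
z-statistic: z = (p̂ - p₀)/SE = (0.6 - 0.5)/0.043193 = 2.3152
Critical value: z_0.025 = ±1.960
p-value = 0.0206
Decision: reject H₀ at α = 0.05

Answer: z = 2.3152, reject H₀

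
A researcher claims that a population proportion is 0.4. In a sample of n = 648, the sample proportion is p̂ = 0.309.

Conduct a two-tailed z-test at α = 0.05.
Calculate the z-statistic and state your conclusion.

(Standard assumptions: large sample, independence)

H₀: p = 0.4, H₁: p ≠ 0.4
Standard error: SE = √(p₀(1-p₀)/n) = √(0.4×0.6/648) = 0.019245
z-statistic: z = (p̂ - p₀)/SE = (0.309 - 0.4)/0.019245 = -4.7285
Critical value: z_0.025 = ±1.960
p-value < 0.0001
Decision: reject H₀ at α = 0.05

Answer: z = -4.7285, reject H₀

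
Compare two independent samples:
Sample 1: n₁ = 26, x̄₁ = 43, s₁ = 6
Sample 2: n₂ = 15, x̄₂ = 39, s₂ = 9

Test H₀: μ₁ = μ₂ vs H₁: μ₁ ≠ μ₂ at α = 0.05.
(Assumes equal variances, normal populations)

Pooled variance: s²_p = [25×6² + 14×9²]/(39) = 52.1538
s_p = 7.2218
SE = s_p×√(1/n₁ + 1/n₂) = 7.2218×√(1/26 + 1/15) = 2.3416
t = (x̄₁ - x̄₂)/SE = (43 - 39)/2.3416 = 1.7082
df = 39, t-critical = ±2.023
Decision: fail to reject H₀

Answer: t = 1.7082, fail to reject H₀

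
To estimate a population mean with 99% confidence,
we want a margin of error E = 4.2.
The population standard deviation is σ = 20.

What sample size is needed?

Answer: n = 151

Derivation:
z_0.005 = 2.576
n = (z×σ/E)² = (2.576×20/4.2)²
n = 150.4711
Round up: n = 151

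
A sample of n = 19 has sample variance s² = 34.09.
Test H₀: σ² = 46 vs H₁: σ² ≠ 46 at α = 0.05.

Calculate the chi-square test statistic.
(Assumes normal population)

Answer: χ² = 13.3396, fail to reject H₀

Derivation:
df = n - 1 = 18
χ² = (n-1)s²/σ₀² = 18×34.09/46 = 13.3396
Critical values: χ²_{0.975,18} = 8.231, χ²_{0.025,18} = 31.526
Rejection region: χ² < 8.231 or χ² > 31.526
Decision: fail to reject H₀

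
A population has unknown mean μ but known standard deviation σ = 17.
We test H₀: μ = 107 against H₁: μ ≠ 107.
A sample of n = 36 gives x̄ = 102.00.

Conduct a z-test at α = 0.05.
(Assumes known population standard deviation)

Answer: z = -1.7647, fail to reject H₀

Derivation:
Standard error: SE = σ/√n = 17/√36 = 2.8333
z-statistic: z = (x̄ - μ₀)/SE = (102.00 - 107)/2.8333 = -1.7647
Critical value: ±1.960
p-value = 0.0776
Decision: fail to reject H₀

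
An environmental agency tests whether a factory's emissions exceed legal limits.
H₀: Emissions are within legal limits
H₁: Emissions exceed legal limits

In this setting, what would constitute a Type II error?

Type I error: rejecting H₀ when it is actually true (false positive).
Type II error: failing to reject H₀ when H₁ is actually true (false negative).

Answer: Failing to cite a factory whose emissions actually exceed the limit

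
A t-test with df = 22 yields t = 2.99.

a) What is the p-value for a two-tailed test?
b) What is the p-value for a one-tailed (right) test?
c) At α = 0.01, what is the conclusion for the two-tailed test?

Using t-distribution with df = 22:
a) Two-tailed: p = 2×P(T > 2.99) = 0.0067
b) One-tailed: p = P(T > 2.99) = 0.0034
c) 0.0067 < 0.01, reject H₀

Answer: a) 0.0067, b) 0.0034, c) reject H₀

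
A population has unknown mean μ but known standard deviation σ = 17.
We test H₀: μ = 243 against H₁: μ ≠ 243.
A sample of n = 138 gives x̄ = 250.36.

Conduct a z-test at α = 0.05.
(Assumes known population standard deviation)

Answer: z = 5.0860, reject H₀

Derivation:
Standard error: SE = σ/√n = 17/√138 = 1.4471
z-statistic: z = (x̄ - μ₀)/SE = (250.36 - 243)/1.4471 = 5.0860
Critical value: ±1.960
p-value < 0.0001
Decision: reject H₀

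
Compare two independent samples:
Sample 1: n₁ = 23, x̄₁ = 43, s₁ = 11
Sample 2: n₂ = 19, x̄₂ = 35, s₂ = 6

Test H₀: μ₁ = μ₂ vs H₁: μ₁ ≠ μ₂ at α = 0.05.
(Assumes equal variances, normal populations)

Answer: t = 2.8368, reject H₀

Derivation:
Pooled variance: s²_p = [22×11² + 18×6²]/(40) = 82.7500
s_p = 9.0967
SE = s_p×√(1/n₁ + 1/n₂) = 9.0967×√(1/23 + 1/19) = 2.8201
t = (x̄₁ - x̄₂)/SE = (43 - 35)/2.8201 = 2.8368
df = 40, t-critical = ±2.021
Decision: reject H₀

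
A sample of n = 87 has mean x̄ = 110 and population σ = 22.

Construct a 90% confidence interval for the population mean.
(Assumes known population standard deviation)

Answer: (106.1201, 113.8799)

Derivation:
Confidence level: 90%, α = 0.1
z_0.05 = 1.645
SE = σ/√n = 22/√87 = 2.3586
Margin of error = 1.645 × 2.3586 = 3.8799
CI: x̄ ± margin = 110 ± 3.8799
CI: (106.1201, 113.8799)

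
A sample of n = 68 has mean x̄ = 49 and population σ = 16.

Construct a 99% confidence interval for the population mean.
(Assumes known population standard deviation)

Answer: (44.0018, 53.9982)

Derivation:
Confidence level: 99%, α = 0.01
z_0.005 = 2.576
SE = σ/√n = 16/√68 = 1.9403
Margin of error = 2.576 × 1.9403 = 4.9982
CI: x̄ ± margin = 49 ± 4.9982
CI: (44.0018, 53.9982)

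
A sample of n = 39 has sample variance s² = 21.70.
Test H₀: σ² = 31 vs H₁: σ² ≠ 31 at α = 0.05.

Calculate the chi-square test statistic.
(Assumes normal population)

Answer: χ² = 26.6000, fail to reject H₀

Derivation:
df = n - 1 = 38
χ² = (n-1)s²/σ₀² = 38×21.70/31 = 26.6000
Critical values: χ²_{0.975,38} = 22.878, χ²_{0.025,38} = 56.896
Rejection region: χ² < 22.878 or χ² > 56.896
Decision: fail to reject H₀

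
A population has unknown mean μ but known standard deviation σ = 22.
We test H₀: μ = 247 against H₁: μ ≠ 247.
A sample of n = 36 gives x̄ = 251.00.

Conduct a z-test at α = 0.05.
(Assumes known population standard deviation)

Standard error: SE = σ/√n = 22/√36 = 3.6667
z-statistic: z = (x̄ - μ₀)/SE = (251.00 - 247)/3.6667 = 1.0909
Critical value: ±1.960
p-value = 0.2753
Decision: fail to reject H₀

Answer: z = 1.0909, fail to reject H₀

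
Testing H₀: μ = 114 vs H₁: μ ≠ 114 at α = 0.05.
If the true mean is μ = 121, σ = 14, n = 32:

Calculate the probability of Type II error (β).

Answer: β ≈ 0.1926

Derivation:
SE = σ/√n = 14/√32 = 2.4749
Critical values: μ₀ ± z_0.025×SE = 114 ± 1.960×2.4749
Acceptance region: (109.1492, 118.8508)
Under H₁ (μ = 121): z_high = (118.8508 - 121)/2.4749 = -0.8684, z_low = (109.1492 - 121)/2.4749 = -4.7884
β = P(not reject | H₁) = Φ(-0.8684) - Φ(-4.7884) ≈ 0.1926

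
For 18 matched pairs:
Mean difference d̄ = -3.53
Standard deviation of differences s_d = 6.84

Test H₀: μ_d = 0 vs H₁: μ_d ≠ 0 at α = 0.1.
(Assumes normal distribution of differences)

df = n - 1 = 17
SE = s_d/√n = 6.84/√18 = 1.6122
t = d̄/SE = -3.53/1.6122 = -2.1896
Critical value: t_{0.05,17} = ±1.740
p-value ≈ 0.0428
Decision: reject H₀

Answer: t = -2.1896, reject H₀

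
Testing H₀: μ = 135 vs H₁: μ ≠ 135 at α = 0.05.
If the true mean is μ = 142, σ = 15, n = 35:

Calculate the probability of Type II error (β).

Answer: β ≈ 0.2116

Derivation:
SE = σ/√n = 15/√35 = 2.5355
Critical values: μ₀ ± z_0.025×SE = 135 ± 1.960×2.5355
Acceptance region: (130.0304, 139.9696)
Under H₁ (μ = 142): z_high = (139.9696 - 142)/2.5355 = -0.8008, z_low = (130.0304 - 142)/2.5355 = -4.7208
β = P(not reject | H₁) = Φ(-0.8008) - Φ(-4.7208) ≈ 0.2116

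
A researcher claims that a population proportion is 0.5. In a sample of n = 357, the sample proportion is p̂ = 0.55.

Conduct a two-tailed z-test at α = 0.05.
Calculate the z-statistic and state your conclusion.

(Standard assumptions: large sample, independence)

H₀: p = 0.5, H₁: p ≠ 0.5
Standard error: SE = √(p₀(1-p₀)/n) = √(0.5×0.5/357) = 0.026463
z-statistic: z = (p̂ - p₀)/SE = (0.55 - 0.5)/0.026463 = 1.8894
Critical value: z_0.025 = ±1.960
p-value = 0.0588
Decision: fail to reject H₀ at α = 0.05

Answer: z = 1.8894, fail to reject H₀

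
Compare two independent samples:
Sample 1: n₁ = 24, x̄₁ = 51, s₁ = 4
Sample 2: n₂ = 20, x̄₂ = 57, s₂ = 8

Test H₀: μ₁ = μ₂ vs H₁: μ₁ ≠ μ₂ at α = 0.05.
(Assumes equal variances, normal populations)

Pooled variance: s²_p = [23×4² + 19×8²]/(42) = 37.7143
s_p = 6.1412
SE = s_p×√(1/n₁ + 1/n₂) = 6.1412×√(1/24 + 1/20) = 1.8593
t = (x̄₁ - x̄₂)/SE = (51 - 57)/1.8593 = -3.2270
df = 42, t-critical = ±2.018
Decision: reject H₀

Answer: t = -3.2270, reject H₀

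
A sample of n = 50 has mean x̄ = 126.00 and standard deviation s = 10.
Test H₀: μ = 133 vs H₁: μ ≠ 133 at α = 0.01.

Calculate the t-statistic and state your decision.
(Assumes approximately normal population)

df = n - 1 = 49
SE = s/√n = 10/√50 = 1.4142
t = (x̄ - μ₀)/SE = (126.00 - 133)/1.4142 = -4.9498
Critical value: t_{0.005,49} = ±2.680
p-value < 0.0001
Decision: reject H₀

Answer: t = -4.9498, reject H₀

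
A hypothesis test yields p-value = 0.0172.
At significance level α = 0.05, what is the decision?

Compare p-value to α:
0.0172 < 0.05
Decision: reject H₀

Answer: reject H₀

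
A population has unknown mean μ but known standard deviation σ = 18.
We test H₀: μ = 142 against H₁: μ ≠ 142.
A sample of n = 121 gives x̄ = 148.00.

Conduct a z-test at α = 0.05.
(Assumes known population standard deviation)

Answer: z = 3.6666, reject H₀

Derivation:
Standard error: SE = σ/√n = 18/√121 = 1.6364
z-statistic: z = (x̄ - μ₀)/SE = (148.00 - 142)/1.6364 = 3.6666
Critical value: ±1.960
p-value = 0.0002
Decision: reject H₀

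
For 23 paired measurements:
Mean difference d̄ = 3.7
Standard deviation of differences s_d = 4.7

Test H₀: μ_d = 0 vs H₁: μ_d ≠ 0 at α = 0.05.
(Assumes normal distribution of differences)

df = n - 1 = 22
SE = s_d/√n = 4.7/√23 = 0.9800
t = d̄/SE = 3.7/0.9800 = 3.7755
Critical value: t_{0.025,22} = ±2.074
p-value ≈ 0.0010
Decision: reject H₀

Answer: t = 3.7755, reject H₀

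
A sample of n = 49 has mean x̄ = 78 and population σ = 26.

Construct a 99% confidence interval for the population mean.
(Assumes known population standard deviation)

Confidence level: 99%, α = 0.01
z_0.005 = 2.576
SE = σ/√n = 26/√49 = 3.7143
Margin of error = 2.576 × 3.7143 = 9.5680
CI: x̄ ± margin = 78 ± 9.5680
CI: (68.4320, 87.5680)

Answer: (68.4320, 87.5680)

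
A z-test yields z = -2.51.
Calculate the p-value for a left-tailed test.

Answer: p-value ≈ 0.0060

Derivation:
For z = -2.51:
p = P(Z < -2.51) = Φ(-2.51) = 0.0060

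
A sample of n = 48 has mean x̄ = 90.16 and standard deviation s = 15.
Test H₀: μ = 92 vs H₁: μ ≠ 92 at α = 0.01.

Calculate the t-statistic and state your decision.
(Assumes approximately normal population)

Answer: t = -0.8498, fail to reject H₀

Derivation:
df = n - 1 = 47
SE = s/√n = 15/√48 = 2.1651
t = (x̄ - μ₀)/SE = (90.16 - 92)/2.1651 = -0.8498
Critical value: t_{0.005,47} = ±2.685
p-value ≈ 0.3997
Decision: fail to reject H₀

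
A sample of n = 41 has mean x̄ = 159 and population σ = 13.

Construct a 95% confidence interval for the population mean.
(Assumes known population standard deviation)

Answer: (155.0206, 162.9794)

Derivation:
Confidence level: 95%, α = 0.05
z_0.025 = 1.960
SE = σ/√n = 13/√41 = 2.0303
Margin of error = 1.960 × 2.0303 = 3.9794
CI: x̄ ± margin = 159 ± 3.9794
CI: (155.0206, 162.9794)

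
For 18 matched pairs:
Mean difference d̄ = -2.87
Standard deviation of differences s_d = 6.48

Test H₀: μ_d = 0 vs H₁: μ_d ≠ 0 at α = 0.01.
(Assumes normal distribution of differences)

df = n - 1 = 17
SE = s_d/√n = 6.48/√18 = 1.5274
t = d̄/SE = -2.87/1.5274 = -1.8790
Critical value: t_{0.005,17} = ±2.898
p-value ≈ 0.0775
Decision: fail to reject H₀

Answer: t = -1.8790, fail to reject H₀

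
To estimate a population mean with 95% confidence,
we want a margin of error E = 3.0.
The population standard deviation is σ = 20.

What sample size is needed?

Answer: n = 171

Derivation:
z_0.025 = 1.960
n = (z×σ/E)² = (1.960×20/3.0)²
n = 170.7378
Round up: n = 171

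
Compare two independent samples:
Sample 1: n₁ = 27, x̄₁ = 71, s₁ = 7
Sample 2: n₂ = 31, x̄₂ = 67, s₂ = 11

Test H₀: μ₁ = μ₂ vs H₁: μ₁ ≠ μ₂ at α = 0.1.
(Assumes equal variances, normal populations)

Answer: t = 1.6238, fail to reject H₀

Derivation:
Pooled variance: s²_p = [26×7² + 30×11²]/(56) = 87.5714
s_p = 9.3580
SE = s_p×√(1/n₁ + 1/n₂) = 9.3580×√(1/27 + 1/31) = 2.4634
t = (x̄₁ - x̄₂)/SE = (71 - 67)/2.4634 = 1.6238
df = 56, t-critical = ±1.673
Decision: fail to reject H₀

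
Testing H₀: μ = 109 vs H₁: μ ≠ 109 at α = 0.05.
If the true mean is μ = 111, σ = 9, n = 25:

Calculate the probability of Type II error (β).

SE = σ/√n = 9/√25 = 1.8000
Critical values: μ₀ ± z_0.025×SE = 109 ± 1.960×1.8000
Acceptance region: (105.4720, 112.5280)
Under H₁ (μ = 111): z_high = (112.5280 - 111)/1.8000 = 0.8489, z_low = (105.4720 - 111)/1.8000 = -3.0711
β = P(not reject | H₁) = Φ(0.8489) - Φ(-3.0711) ≈ 0.8010

Answer: β ≈ 0.8010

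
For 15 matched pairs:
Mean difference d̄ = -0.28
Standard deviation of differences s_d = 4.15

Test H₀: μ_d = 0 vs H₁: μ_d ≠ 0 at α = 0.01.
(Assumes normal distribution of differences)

Answer: t = -0.2613, fail to reject H₀

Derivation:
df = n - 1 = 14
SE = s_d/√n = 4.15/√15 = 1.0715
t = d̄/SE = -0.28/1.0715 = -0.2613
Critical value: t_{0.005,14} = ±2.977
p-value ≈ 0.7977
Decision: fail to reject H₀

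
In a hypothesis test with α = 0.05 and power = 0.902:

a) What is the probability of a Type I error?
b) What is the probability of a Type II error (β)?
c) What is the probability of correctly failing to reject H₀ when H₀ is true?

Answer: a) 0.05, b) 0.098, c) 0.95

Derivation:
a) Type I error probability = α = 0.05
b) Power = P(reject H₀ | H₁ true) = 1 - β = 0.902, so Type II error probability = β = 1 - Power = 0.098
c) P(fail to reject H₀ | H₀ true) = 1 - α = 0.95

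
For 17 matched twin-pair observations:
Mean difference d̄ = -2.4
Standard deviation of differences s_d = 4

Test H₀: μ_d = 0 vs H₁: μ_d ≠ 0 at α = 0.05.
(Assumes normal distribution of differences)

Answer: t = -2.4740, reject H₀

Derivation:
df = n - 1 = 16
SE = s_d/√n = 4/√17 = 0.9701
t = d̄/SE = -2.4/0.9701 = -2.4740
Critical value: t_{0.025,16} = ±2.120
p-value ≈ 0.0249
Decision: reject H₀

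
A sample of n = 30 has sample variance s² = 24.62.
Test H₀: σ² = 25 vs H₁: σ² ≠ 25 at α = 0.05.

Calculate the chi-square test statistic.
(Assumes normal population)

Answer: χ² = 28.5592, fail to reject H₀

Derivation:
df = n - 1 = 29
χ² = (n-1)s²/σ₀² = 29×24.62/25 = 28.5592
Critical values: χ²_{0.975,29} = 16.047, χ²_{0.025,29} = 45.722
Rejection region: χ² < 16.047 or χ² > 45.722
Decision: fail to reject H₀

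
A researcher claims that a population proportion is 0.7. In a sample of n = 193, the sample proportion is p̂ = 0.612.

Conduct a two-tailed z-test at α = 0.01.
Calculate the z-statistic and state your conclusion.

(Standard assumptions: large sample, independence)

H₀: p = 0.7, H₁: p ≠ 0.7
Standard error: SE = √(p₀(1-p₀)/n) = √(0.7×0.3/193) = 0.032986
z-statistic: z = (p̂ - p₀)/SE = (0.612 - 0.7)/0.032986 = -2.6678
Critical value: z_0.005 = ±2.576
p-value = 0.0076
Decision: reject H₀ at α = 0.01

Answer: z = -2.6678, reject H₀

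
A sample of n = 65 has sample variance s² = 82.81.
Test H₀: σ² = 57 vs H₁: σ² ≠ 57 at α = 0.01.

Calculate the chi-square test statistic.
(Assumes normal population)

df = n - 1 = 64
χ² = (n-1)s²/σ₀² = 64×82.81/57 = 92.9796
Critical values: χ²_{0.995,64} = 38.610, χ²_{0.005,64} = 96.878
Rejection region: χ² < 38.610 or χ² > 96.878
Decision: fail to reject H₀

Answer: χ² = 92.9796, fail to reject H₀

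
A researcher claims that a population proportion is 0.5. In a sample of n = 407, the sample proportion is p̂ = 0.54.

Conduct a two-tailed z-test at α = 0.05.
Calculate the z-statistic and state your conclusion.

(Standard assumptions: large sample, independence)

Answer: z = 1.6139, fail to reject H₀

Derivation:
H₀: p = 0.5, H₁: p ≠ 0.5
Standard error: SE = √(p₀(1-p₀)/n) = √(0.5×0.5/407) = 0.024784
z-statistic: z = (p̂ - p₀)/SE = (0.54 - 0.5)/0.024784 = 1.6139
Critical value: z_0.025 = ±1.960
p-value = 0.1065
Decision: fail to reject H₀ at α = 0.05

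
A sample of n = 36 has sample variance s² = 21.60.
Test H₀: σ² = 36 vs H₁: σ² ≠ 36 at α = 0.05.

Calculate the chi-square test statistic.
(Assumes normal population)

df = n - 1 = 35
χ² = (n-1)s²/σ₀² = 35×21.60/36 = 21.0000
Critical values: χ²_{0.975,35} = 20.569, χ²_{0.025,35} = 53.203
Rejection region: χ² < 20.569 or χ² > 53.203
Decision: fail to reject H₀

Answer: χ² = 21.0000, fail to reject H₀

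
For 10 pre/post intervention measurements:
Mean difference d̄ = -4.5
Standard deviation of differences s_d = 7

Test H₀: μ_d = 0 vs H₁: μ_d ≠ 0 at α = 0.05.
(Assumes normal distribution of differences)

df = n - 1 = 9
SE = s_d/√n = 7/√10 = 2.2136
t = d̄/SE = -4.5/2.2136 = -2.0329
Critical value: t_{0.025,9} = ±2.262
p-value ≈ 0.0726
Decision: fail to reject H₀

Answer: t = -2.0329, fail to reject H₀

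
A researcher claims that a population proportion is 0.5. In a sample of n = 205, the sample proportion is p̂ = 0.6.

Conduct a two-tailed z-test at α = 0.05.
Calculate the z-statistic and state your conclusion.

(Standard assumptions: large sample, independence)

H₀: p = 0.5, H₁: p ≠ 0.5
Standard error: SE = √(p₀(1-p₀)/n) = √(0.5×0.5/205) = 0.034922
z-statistic: z = (p̂ - p₀)/SE = (0.6 - 0.5)/0.034922 = 2.8635
Critical value: z_0.025 = ±1.960
p-value = 0.0042
Decision: reject H₀ at α = 0.05

Answer: z = 2.8635, reject H₀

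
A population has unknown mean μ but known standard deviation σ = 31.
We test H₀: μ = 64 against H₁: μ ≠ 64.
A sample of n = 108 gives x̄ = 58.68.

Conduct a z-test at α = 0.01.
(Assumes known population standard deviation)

Standard error: SE = σ/√n = 31/√108 = 2.9830
z-statistic: z = (x̄ - μ₀)/SE = (58.68 - 64)/2.9830 = -1.7834
Critical value: ±2.576
p-value = 0.0745
Decision: fail to reject H₀

Answer: z = -1.7834, fail to reject H₀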